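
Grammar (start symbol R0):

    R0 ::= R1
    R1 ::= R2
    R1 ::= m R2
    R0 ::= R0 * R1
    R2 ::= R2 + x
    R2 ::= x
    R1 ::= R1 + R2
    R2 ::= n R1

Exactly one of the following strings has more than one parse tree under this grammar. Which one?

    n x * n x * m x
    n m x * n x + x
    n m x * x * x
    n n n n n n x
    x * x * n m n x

n x * n x * m x: 1 tree
n m x * n x + x: 4 trees
n m x * x * x: 1 tree
n n n n n n x: 1 tree
x * x * n m n x: 1 tree

n m x * n x + x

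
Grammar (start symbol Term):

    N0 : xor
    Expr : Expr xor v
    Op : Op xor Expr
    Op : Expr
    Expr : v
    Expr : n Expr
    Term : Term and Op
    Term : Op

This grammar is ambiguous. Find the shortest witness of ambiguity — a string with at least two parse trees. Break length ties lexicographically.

v xor v

length 1: no string has ≥2 trees
length 2: no string has ≥2 trees
length 3: v xor v has 2 parse trees

Two derivations of v xor v:
  Term ⇒ Op ⇒ Op xor Expr ⇒ Expr xor Expr ⇒ v xor Expr ⇒ v xor v
  Term ⇒ Op ⇒ Expr ⇒ Expr xor v ⇒ v xor v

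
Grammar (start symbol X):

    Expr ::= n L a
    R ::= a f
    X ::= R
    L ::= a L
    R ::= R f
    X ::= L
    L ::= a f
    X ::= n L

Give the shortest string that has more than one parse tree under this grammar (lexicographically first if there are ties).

length 2: a f has 2 parse trees

Two derivations of a f:
  X ⇒ R ⇒ a f
  X ⇒ L ⇒ a f

a f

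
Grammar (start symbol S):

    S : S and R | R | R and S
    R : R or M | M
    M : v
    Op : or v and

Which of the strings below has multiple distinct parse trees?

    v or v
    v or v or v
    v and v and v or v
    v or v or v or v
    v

v or v: 1 tree
v or v or v: 1 tree
v and v and v or v: 4 trees
v or v or v or v: 1 tree
v: 1 tree

v and v and v or v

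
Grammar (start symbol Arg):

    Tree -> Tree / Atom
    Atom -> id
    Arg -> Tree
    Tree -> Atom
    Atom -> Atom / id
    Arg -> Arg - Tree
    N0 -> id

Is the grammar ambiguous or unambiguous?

Ambiguous

Witness: id / id

Derivation 1: Arg ⇒ Tree ⇒ Tree / Atom ⇒ Atom / Atom ⇒ id / Atom ⇒ id / id
Derivation 2: Arg ⇒ Tree ⇒ Atom ⇒ Atom / id ⇒ id / id

Two distinct leftmost derivations for the same string.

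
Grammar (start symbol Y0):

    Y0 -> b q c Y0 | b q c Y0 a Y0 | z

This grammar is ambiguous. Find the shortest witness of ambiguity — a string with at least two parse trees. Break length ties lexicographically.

b q c b q c z a z

length 1: no string has ≥2 trees
length 4: no string has ≥2 trees
length 6: no string has ≥2 trees
length 7: no string has ≥2 trees
length 9: b q c b q c z a z has 2 parse trees

Two derivations of b q c b q c z a z:
  Y0 ⇒ b q c Y0 ⇒ b q c b q c Y0 a Y0 ⇒ b q c b q c z a Y0 ⇒ b q c b q c z a z
  Y0 ⇒ b q c Y0 a Y0 ⇒ b q c b q c Y0 a Y0 ⇒ b q c b q c z a Y0 ⇒ b q c b q c z a z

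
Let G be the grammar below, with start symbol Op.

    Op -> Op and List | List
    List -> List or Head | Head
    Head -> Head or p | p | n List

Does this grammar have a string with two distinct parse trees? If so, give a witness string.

Ambiguous

Witness: p or p

Derivation 1: Op ⇒ List ⇒ List or Head ⇒ Head or Head ⇒ p or Head ⇒ p or p
Derivation 2: Op ⇒ List ⇒ Head ⇒ Head or p ⇒ p or p

Two distinct leftmost derivations for the same string.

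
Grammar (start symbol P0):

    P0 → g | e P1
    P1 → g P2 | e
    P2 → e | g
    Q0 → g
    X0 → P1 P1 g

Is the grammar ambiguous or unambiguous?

(Q0, X0 are unreachable from P0, so their rules don't affect L(P0).) The reachable rules are right-linear with at most one rule per (nonterminal, next-terminal) pair. Each input token forces the next rule, so parsing is deterministic.

Unambiguous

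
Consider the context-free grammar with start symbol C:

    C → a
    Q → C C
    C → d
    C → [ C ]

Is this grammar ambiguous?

(Q is unreachable from C, so its rules don't affect L(C).) L(C) is { openⁿ atom closeⁿ : n ≥ 0 }. The bracket depth fixes n, and the derivation is forced at every step.

Unambiguous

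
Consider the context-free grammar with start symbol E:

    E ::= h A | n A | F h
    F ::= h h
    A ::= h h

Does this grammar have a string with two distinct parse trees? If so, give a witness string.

Witness: h h h

Derivation 1: E ⇒ h A ⇒ h h h
Derivation 2: E ⇒ F h ⇒ h h h

Two distinct leftmost derivations for the same string.

Ambiguous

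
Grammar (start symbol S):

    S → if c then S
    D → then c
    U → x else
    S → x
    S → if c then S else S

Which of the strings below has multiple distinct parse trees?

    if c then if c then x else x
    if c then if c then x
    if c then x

if c then if c then x else x: 2 trees
if c then if c then x: 1 tree
if c then x: 1 tree

if c then if c then x else x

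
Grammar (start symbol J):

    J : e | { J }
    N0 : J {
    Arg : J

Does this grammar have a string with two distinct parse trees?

Only J is reachable from J; ignoring the rest: Each string is a nest of matched brackets around a single atom. An opening bracket forces the recursive rule; an atom forces the base rule.

Unambiguous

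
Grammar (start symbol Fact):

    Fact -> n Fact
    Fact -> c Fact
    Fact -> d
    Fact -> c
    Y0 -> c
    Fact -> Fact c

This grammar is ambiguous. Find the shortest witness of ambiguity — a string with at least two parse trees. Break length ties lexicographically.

length 1: no string has ≥2 trees
length 2: c c has 2 parse trees

Two derivations of c c:
  Fact ⇒ c Fact ⇒ c c
  Fact ⇒ Fact c ⇒ c c

c c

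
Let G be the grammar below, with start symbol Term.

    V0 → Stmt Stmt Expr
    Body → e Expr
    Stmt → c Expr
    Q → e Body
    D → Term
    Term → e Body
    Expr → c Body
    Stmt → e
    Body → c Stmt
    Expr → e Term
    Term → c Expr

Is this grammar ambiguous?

Unambiguous

Only Term, Expr, Body, Stmt are reachable from Term; ignoring the rest: Restricted to the reachable nonterminals, every rule has the form A → t or A → t B, and no two rules for the same A share a first terminal. The grammar encodes a DFA — one run per string.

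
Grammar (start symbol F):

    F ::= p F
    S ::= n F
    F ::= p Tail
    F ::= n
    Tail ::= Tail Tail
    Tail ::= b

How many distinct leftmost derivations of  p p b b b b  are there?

Parse trees for p p b b b b:
  [F p [F p [Tail [Tail b] [Tail [Tail b] [Tail [Tail b] [Tail b]]]]]]
  [F p [F p [Tail [Tail b] [Tail [Tail [Tail b] [Tail b]] [Tail b]]]]]
  [F p [F p [Tail [Tail [Tail b] [Tail b]] [Tail [Tail b] [Tail b]]]]]
  [F p [F p [Tail [Tail [Tail b] [Tail [Tail b] [Tail b]]] [Tail b]]]]
  [F p [F p [Tail [Tail [Tail [Tail b] [Tail b]] [Tail b]] [Tail b]]]]

5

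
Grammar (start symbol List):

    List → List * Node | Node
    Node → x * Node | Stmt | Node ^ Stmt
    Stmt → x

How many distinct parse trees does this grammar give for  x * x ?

2

Parse trees for x * x:
  [List [List [Node [Stmt x]]] * [Node [Stmt x]]]
  [List [Node x * [Node [Stmt x]]]]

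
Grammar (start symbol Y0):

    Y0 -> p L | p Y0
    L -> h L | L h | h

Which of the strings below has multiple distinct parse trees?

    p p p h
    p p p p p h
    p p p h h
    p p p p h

p p p h: 1 tree
p p p p p h: 1 tree
p p p h h: 2 trees
p p p p h: 1 tree

p p p h h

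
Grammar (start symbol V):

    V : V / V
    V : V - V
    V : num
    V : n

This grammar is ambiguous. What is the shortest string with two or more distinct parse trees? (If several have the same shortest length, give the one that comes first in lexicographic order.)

n - n - n

length 1: no string has ≥2 trees
length 3: no string has ≥2 trees
length 5: n - n - n has 2 parse trees

Two derivations of n - n - n:
  V ⇒ V - V ⇒ V - V - V ⇒ n - V - V ⇒ n - n - V ⇒ n - n - n
  V ⇒ V - V ⇒ n - V ⇒ n - V - V ⇒ n - n - V ⇒ n - n - n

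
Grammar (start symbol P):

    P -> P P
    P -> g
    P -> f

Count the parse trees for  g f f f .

5

Parse trees for g f f f:
  [P [P g] [P [P f] [P [P f] [P f]]]]
  [P [P g] [P [P [P f] [P f]] [P f]]]
  [P [P [P g] [P f]] [P [P f] [P f]]]
  [P [P [P g] [P [P f] [P f]]] [P f]]
  [P [P [P [P g] [P f]] [P f]] [P f]]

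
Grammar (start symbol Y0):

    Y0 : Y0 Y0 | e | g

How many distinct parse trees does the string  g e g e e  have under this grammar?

Parse trees for g e g e e (showing first 6 of 14):
  [Y0 [Y0 g] [Y0 [Y0 e] [Y0 [Y0 g] [Y0 [Y0 e] [Y0 e]]]]]
  [Y0 [Y0 g] [Y0 [Y0 e] [Y0 [Y0 [Y0 g] [Y0 e]] [Y0 e]]]]
  [Y0 [Y0 g] [Y0 [Y0 [Y0 e] [Y0 g]] [Y0 [Y0 e] [Y0 e]]]]
  [Y0 [Y0 g] [Y0 [Y0 [Y0 e] [Y0 [Y0 g] [Y0 e]]] [Y0 e]]]
  [Y0 [Y0 g] [Y0 [Y0 [Y0 [Y0 e] [Y0 g]] [Y0 e]] [Y0 e]]]
  [Y0 [Y0 [Y0 g] [Y0 e]] [Y0 [Y0 g] [Y0 [Y0 e] [Y0 e]]]]

14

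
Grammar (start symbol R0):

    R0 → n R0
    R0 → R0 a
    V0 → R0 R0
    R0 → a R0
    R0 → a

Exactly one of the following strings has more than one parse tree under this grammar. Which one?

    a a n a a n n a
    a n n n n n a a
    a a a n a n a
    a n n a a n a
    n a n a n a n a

a a n a a n n a: 1 tree
a n n n n n a a: 8 trees
a a a n a n a: 1 tree
a n n a a n a: 1 tree
n a n a n a n a: 1 tree

a n n n n n a a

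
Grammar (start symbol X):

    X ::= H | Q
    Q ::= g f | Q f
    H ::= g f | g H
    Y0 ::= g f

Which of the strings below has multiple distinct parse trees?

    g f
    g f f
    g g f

g f

g f: 2 trees
g f f: 1 tree
g g f: 1 tree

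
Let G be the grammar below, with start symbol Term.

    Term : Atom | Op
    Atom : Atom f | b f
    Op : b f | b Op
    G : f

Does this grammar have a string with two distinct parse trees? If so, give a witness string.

Witness: b f

Derivation 1: Term ⇒ Atom ⇒ b f
Derivation 2: Term ⇒ Op ⇒ b f

Two distinct leftmost derivations for the same string.

Ambiguous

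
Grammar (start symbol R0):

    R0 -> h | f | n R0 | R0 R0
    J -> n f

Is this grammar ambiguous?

Ambiguous

Witness: f f f

Derivation 1: R0 ⇒ R0 R0 ⇒ f R0 ⇒ f R0 R0 ⇒ f f R0 ⇒ f f f
Derivation 2: R0 ⇒ R0 R0 ⇒ R0 R0 R0 ⇒ f R0 R0 ⇒ f f R0 ⇒ f f f

Two distinct leftmost derivations for the same string.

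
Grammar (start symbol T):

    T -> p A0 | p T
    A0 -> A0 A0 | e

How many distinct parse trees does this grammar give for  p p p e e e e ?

Parse trees for p p p e e e e:
  [T p [T p [T p [A0 [A0 e] [A0 [A0 e] [A0 [A0 e] [A0 e]]]]]]]
  [T p [T p [T p [A0 [A0 e] [A0 [A0 [A0 e] [A0 e]] [A0 e]]]]]]
  [T p [T p [T p [A0 [A0 [A0 e] [A0 e]] [A0 [A0 e] [A0 e]]]]]]
  [T p [T p [T p [A0 [A0 [A0 e] [A0 [A0 e] [A0 e]]] [A0 e]]]]]
  [T p [T p [T p [A0 [A0 [A0 [A0 e] [A0 e]] [A0 e]] [A0 e]]]]]

5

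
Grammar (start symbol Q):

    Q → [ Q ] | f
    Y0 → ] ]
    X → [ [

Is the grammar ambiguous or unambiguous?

Unambiguous

Only Q is reachable from Q; ignoring the rest: L(Q) is { openⁿ atom closeⁿ : n ≥ 0 }. The bracket depth fixes n, and the derivation is forced at every step.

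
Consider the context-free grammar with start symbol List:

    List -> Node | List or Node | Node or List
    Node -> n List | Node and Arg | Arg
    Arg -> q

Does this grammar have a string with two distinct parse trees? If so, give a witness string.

Ambiguous

Witness: q or q

Derivation 1: List ⇒ List or Node ⇒ Node or Node ⇒ Arg or Node ⇒ q or Node ⇒ q or Arg ⇒ q or q
Derivation 2: List ⇒ Node or List ⇒ Arg or List ⇒ q or List ⇒ q or Node ⇒ q or Arg ⇒ q or q

Two distinct leftmost derivations for the same string.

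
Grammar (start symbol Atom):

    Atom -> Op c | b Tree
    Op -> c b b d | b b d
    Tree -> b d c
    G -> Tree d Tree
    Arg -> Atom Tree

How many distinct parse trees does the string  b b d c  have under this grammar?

Parse trees for b b d c:
  [Atom [Op b b d] c]
  [Atom b [Tree b d c]]

2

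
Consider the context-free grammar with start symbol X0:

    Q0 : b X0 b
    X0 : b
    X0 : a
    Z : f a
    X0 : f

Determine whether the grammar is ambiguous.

Unambiguous

(Z, Q0 are unreachable from X0, so their rules don't affect L(X0).) The reachable rules are right-linear with at most one rule per (nonterminal, next-terminal) pair. Each input token forces the next rule, so parsing is deterministic.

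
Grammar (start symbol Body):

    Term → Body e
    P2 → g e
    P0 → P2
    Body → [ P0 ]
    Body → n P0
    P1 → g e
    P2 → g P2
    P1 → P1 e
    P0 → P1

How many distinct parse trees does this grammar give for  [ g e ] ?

2

Parse trees for [ g e ]:
  [Body [ [P0 [P2 g e]] ]]
  [Body [ [P0 [P1 g e]] ]]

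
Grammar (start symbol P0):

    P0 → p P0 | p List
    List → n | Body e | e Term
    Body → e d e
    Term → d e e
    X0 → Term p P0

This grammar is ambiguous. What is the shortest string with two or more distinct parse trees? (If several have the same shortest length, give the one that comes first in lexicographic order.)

p e d e e

length 2: no string has ≥2 trees
length 3: no string has ≥2 trees
length 4: no string has ≥2 trees
length 5: p e d e e has 2 parse trees

Two derivations of p e d e e:
  P0 ⇒ p List ⇒ p Body e ⇒ p e d e e
  P0 ⇒ p List ⇒ p e Term ⇒ p e d e e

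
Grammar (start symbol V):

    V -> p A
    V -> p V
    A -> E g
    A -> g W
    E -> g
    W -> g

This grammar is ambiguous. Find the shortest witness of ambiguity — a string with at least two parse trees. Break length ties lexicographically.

length 3: p g g has 2 parse trees

Two derivations of p g g:
  V ⇒ p A ⇒ p E g ⇒ p g g
  V ⇒ p A ⇒ p g W ⇒ p g g

p g g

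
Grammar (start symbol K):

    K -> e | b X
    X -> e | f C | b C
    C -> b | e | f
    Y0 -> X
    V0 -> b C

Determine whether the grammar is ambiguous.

Unambiguous

Only K, X, C are reachable from K; ignoring the rest: Restricted to the reachable nonterminals, every rule has the form A → t or A → t B, and no two rules for the same A share a first terminal. The grammar encodes a DFA — one run per string.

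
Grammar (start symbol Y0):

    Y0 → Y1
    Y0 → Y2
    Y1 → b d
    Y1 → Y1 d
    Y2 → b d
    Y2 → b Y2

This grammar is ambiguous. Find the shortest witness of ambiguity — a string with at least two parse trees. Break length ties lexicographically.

b d

length 2: b d has 2 parse trees

Two derivations of b d:
  Y0 ⇒ Y1 ⇒ b d
  Y0 ⇒ Y2 ⇒ b d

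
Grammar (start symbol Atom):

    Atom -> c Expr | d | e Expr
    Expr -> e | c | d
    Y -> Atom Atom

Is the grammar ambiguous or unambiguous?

(Y is unreachable from Atom, so its rules don't affect L(Atom).) The reachable rules are right-linear with at most one rule per (nonterminal, next-terminal) pair. Each input token forces the next rule, so parsing is deterministic.

Unambiguous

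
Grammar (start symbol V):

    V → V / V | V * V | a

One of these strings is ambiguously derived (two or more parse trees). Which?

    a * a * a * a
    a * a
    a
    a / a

a * a * a * a

a * a * a * a: 5 trees
a * a: 1 tree
a: 1 tree
a / a: 1 tree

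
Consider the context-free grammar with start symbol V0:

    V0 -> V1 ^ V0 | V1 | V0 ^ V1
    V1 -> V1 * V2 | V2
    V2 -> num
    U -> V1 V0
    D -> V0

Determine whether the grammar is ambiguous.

Witness: num ^ num

Derivation 1: V0 ⇒ V1 ^ V0 ⇒ V2 ^ V0 ⇒ num ^ V0 ⇒ num ^ V1 ⇒ num ^ V2 ⇒ num ^ num
Derivation 2: V0 ⇒ V0 ^ V1 ⇒ V1 ^ V1 ⇒ V2 ^ V1 ⇒ num ^ V1 ⇒ num ^ V2 ⇒ num ^ num

Two distinct leftmost derivations for the same string.

Ambiguous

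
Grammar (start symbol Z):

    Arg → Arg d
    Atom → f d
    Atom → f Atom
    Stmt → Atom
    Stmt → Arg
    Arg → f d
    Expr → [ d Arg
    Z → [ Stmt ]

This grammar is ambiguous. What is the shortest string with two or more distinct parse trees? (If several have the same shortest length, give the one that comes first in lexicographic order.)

length 4: [ f d ] has 2 parse trees

Two derivations of [ f d ]:
  Z ⇒ [ Stmt ] ⇒ [ Atom ] ⇒ [ f d ]
  Z ⇒ [ Stmt ] ⇒ [ Arg ] ⇒ [ f d ]

[ f d ]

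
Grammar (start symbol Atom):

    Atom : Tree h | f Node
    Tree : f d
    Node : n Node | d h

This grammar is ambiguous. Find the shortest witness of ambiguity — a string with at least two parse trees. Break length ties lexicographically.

length 3: f d h has 2 parse trees

Two derivations of f d h:
  Atom ⇒ Tree h ⇒ f d h
  Atom ⇒ f Node ⇒ f d h

f d h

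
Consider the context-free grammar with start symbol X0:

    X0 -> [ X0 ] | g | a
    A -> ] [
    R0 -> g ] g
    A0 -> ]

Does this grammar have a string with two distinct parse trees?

(A, R0, A0 are unreachable from X0, so their rules don't affect L(X0).) L(X0) is { openⁿ atom closeⁿ : n ≥ 0 }. The bracket depth fixes n, and the derivation is forced at every step.

Unambiguous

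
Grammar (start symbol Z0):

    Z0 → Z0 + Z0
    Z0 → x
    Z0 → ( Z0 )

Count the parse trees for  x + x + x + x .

5

Parse trees for x + x + x + x:
  [Z0 [Z0 x] + [Z0 [Z0 x] + [Z0 [Z0 x] + [Z0 x]]]]
  [Z0 [Z0 x] + [Z0 [Z0 [Z0 x] + [Z0 x]] + [Z0 x]]]
  [Z0 [Z0 [Z0 x] + [Z0 x]] + [Z0 [Z0 x] + [Z0 x]]]
  [Z0 [Z0 [Z0 x] + [Z0 [Z0 x] + [Z0 x]]] + [Z0 x]]
  [Z0 [Z0 [Z0 [Z0 x] + [Z0 x]] + [Z0 x]] + [Z0 x]]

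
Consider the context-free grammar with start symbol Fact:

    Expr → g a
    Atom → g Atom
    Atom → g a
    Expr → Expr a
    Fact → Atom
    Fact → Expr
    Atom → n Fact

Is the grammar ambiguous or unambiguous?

Ambiguous

Witness: g a

Derivation 1: Fact ⇒ Atom ⇒ g a
Derivation 2: Fact ⇒ Expr ⇒ g a

Two distinct leftmost derivations for the same string.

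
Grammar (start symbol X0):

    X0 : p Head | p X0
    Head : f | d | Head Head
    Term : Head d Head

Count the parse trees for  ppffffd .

14

Parse trees for ppffffd (showing first 6 of 14):
  [X0 p [X0 p [Head [Head f] [Head [Head f] [Head [Head f] [Head [Head f] [Head d]]]]]]]
  [X0 p [X0 p [Head [Head f] [Head [Head f] [Head [Head [Head f] [Head f]] [Head d]]]]]]
  [X0 p [X0 p [Head [Head f] [Head [Head [Head f] [Head f]] [Head [Head f] [Head d]]]]]]
  [X0 p [X0 p [Head [Head f] [Head [Head [Head f] [Head [Head f] [Head f]]] [Head d]]]]]
  [X0 p [X0 p [Head [Head f] [Head [Head [Head [Head f] [Head f]] [Head f]] [Head d]]]]]
  [X0 p [X0 p [Head [Head [Head f] [Head f]] [Head [Head f] [Head [Head f] [Head d]]]]]]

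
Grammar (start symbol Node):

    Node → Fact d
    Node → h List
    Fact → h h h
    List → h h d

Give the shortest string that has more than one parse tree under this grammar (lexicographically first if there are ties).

length 4: h h h d has 2 parse trees

Two derivations of h h h d:
  Node ⇒ Fact d ⇒ h h h d
  Node ⇒ h List ⇒ h h h d

h h h d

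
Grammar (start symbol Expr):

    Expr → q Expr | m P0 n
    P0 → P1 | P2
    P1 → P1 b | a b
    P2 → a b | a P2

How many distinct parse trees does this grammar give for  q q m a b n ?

2

Parse trees for q q m a b n:
  [Expr q [Expr q [Expr m [P0 [P1 a b]] n]]]
  [Expr q [Expr q [Expr m [P0 [P2 a b]] n]]]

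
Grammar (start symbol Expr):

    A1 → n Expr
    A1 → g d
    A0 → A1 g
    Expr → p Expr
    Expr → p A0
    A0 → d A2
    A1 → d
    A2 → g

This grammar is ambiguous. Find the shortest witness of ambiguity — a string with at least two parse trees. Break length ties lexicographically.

p d g

length 3: p d g has 2 parse trees

Two derivations of p d g:
  Expr ⇒ p A0 ⇒ p A1 g ⇒ p d g
  Expr ⇒ p A0 ⇒ p d A2 ⇒ p d g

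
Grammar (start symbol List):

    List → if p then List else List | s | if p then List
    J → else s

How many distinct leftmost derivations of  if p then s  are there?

1

Parse trees for if p then s:
  [List if p then [List s]]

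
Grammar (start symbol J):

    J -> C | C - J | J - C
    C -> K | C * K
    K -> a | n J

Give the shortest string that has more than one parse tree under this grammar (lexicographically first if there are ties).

length 1: no string has ≥2 trees
length 2: no string has ≥2 trees
length 3: a - a has 2 parse trees

Two derivations of a - a:
  J ⇒ C - J ⇒ K - J ⇒ a - J ⇒ a - C ⇒ a - K ⇒ a - a
  J ⇒ J - C ⇒ C - C ⇒ K - C ⇒ a - C ⇒ a - K ⇒ a - a

a - a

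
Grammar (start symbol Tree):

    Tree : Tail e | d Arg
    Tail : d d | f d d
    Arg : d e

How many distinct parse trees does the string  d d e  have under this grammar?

Parse trees for d d e:
  [Tree [Tail d d] e]
  [Tree d [Arg d e]]

2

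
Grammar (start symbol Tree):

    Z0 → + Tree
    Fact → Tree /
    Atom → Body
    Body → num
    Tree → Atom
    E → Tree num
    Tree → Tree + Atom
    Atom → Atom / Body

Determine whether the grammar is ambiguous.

Unambiguous

Only Tree, Atom, Body are reachable from Tree; ignoring the rest: The grammar is stratified — Tree handles '+' (left-recursive), Atom handles '/', Body atoms. Each operator has a fixed associativity and precedence level, so every string has one parse.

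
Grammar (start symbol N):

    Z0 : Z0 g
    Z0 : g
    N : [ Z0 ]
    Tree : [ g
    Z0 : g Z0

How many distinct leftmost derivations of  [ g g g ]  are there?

Parse trees for [ g g g ]:
  [N [ [Z0 [Z0 [Z0 g] g] g] ]]
  [N [ [Z0 [Z0 g [Z0 g]] g] ]]
  [N [ [Z0 g [Z0 [Z0 g] g]] ]]
  [N [ [Z0 g [Z0 g [Z0 g]]] ]]

4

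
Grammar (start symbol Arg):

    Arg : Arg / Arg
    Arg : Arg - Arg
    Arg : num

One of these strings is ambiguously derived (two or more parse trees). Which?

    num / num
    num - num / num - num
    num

num / num: 1 tree
num - num / num - num: 5 trees
num: 1 tree

num - num / num - num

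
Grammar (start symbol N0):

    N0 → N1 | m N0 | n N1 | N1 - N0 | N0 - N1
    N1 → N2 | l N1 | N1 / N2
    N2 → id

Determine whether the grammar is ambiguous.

Witness: id - id

Derivation 1: N0 ⇒ N1 - N0 ⇒ N2 - N0 ⇒ id - N0 ⇒ id - N1 ⇒ id - N2 ⇒ id - id
Derivation 2: N0 ⇒ N0 - N1 ⇒ N1 - N1 ⇒ N2 - N1 ⇒ id - N1 ⇒ id - N2 ⇒ id - id

Two distinct leftmost derivations for the same string.

Ambiguous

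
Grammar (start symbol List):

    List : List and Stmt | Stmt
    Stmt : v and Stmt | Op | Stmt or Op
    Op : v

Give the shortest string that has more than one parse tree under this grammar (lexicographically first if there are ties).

length 1: no string has ≥2 trees
length 3: v and v has 2 parse trees

Two derivations of v and v:
  List ⇒ List and Stmt ⇒ Stmt and Stmt ⇒ Op and Stmt ⇒ v and Stmt ⇒ v and Op ⇒ v and v
  List ⇒ Stmt ⇒ v and Stmt ⇒ v and Op ⇒ v and v

v and v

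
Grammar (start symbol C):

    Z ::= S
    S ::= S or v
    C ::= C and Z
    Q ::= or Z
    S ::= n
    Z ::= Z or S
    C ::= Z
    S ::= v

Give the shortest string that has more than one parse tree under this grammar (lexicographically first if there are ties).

n or v

length 1: no string has ≥2 trees
length 3: n or v has 2 parse trees

Two derivations of n or v:
  C ⇒ Z ⇒ S ⇒ S or v ⇒ n or v
  C ⇒ Z ⇒ Z or S ⇒ S or S ⇒ n or S ⇒ n or v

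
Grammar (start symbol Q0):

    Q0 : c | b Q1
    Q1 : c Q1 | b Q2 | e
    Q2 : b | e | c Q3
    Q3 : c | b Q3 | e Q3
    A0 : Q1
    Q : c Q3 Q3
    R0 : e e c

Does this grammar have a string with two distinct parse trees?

Unambiguous

Only Q0, Q1, Q2, Q3 are reachable from Q0; ignoring the rest: The reachable rules are right-linear with at most one rule per (nonterminal, next-terminal) pair. Each input token forces the next rule, so parsing is deterministic.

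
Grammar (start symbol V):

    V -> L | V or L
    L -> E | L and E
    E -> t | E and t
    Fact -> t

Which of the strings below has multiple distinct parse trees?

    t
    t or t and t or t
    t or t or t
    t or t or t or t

t: 1 tree
t or t and t or t: 2 trees
t or t or t: 1 tree
t or t or t or t: 1 tree

t or t and t or t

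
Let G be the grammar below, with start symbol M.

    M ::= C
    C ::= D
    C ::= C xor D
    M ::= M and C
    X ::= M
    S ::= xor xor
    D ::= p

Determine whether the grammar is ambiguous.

Only M, C, D are reachable from M; ignoring the rest: The grammar is stratified — M handles 'and' (left-recursive), C handles 'xor', D atoms. Each operator has a fixed associativity and precedence level, so every string has one parse.

Unambiguous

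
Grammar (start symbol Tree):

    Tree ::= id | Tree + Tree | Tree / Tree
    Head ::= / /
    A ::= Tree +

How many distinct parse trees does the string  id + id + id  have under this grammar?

Parse trees for id + id + id:
  [Tree [Tree id] + [Tree [Tree id] + [Tree id]]]
  [Tree [Tree [Tree id] + [Tree id]] + [Tree id]]

2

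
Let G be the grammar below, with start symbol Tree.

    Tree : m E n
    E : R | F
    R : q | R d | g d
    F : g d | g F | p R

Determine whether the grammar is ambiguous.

Witness: m g d n

Derivation 1: Tree ⇒ m E n ⇒ m R n ⇒ m g d n
Derivation 2: Tree ⇒ m E n ⇒ m F n ⇒ m g d n

Two distinct leftmost derivations for the same string.

Ambiguous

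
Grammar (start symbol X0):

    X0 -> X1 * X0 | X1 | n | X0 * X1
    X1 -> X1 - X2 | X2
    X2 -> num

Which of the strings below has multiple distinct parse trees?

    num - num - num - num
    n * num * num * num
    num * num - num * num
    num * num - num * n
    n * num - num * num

num * num - num * num

num - num - num - num: 1 tree
n * num * num * num: 1 tree
num * num - num * num: 4 trees
num * num - num * n: 1 tree
n * num - num * num: 1 tree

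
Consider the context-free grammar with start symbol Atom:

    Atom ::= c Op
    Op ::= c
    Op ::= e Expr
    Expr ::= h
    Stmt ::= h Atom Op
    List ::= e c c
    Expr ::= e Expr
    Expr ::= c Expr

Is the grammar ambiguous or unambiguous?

Only Atom, Op, Expr are reachable from Atom; ignoring the rest: Restricted to the reachable nonterminals, every rule has the form A → t or A → t B, and no two rules for the same A share a first terminal. The grammar encodes a DFA — one run per string.

Unambiguous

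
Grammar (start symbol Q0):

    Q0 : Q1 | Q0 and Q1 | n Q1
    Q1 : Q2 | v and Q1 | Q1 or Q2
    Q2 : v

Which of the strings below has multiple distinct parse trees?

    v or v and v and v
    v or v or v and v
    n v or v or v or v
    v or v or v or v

v or v and v and v

v or v and v and v: 2 trees
v or v or v and v: 1 tree
n v or v or v or v: 1 tree
v or v or v or v: 1 tree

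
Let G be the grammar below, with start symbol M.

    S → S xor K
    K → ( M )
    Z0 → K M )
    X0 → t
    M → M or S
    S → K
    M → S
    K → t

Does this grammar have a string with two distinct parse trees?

(Z0, X0 are unreachable from M, so their rules don't affect L(M).) The grammar is stratified — M handles 'or' (left-recursive), S handles 'xor', K atoms. Each operator has a fixed associativity and precedence level, so every string has one parse.

Unambiguous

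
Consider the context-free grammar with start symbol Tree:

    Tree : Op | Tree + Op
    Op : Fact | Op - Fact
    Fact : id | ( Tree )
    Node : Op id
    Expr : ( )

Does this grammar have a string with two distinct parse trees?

Unambiguous

Only Tree, Op, Fact are reachable from Tree; ignoring the rest: This is a standard precedence ladder (Tree over Op over Fact), with each level left-recursive on its own operator ('+' at Tree, '-' at Op). That structure is LR(1), hence unambiguous.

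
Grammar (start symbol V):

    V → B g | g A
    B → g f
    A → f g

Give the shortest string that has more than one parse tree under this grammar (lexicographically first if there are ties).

g f g

length 3: g f g has 2 parse trees

Two derivations of g f g:
  V ⇒ B g ⇒ g f g
  V ⇒ g A ⇒ g f g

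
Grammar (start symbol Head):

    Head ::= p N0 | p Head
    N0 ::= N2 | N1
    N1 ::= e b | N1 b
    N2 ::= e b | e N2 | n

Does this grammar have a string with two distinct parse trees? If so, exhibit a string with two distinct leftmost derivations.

Ambiguous

Witness: p e b

Derivation 1: Head ⇒ p N0 ⇒ p N2 ⇒ p e b
Derivation 2: Head ⇒ p N0 ⇒ p N1 ⇒ p e b

Two distinct leftmost derivations for the same string.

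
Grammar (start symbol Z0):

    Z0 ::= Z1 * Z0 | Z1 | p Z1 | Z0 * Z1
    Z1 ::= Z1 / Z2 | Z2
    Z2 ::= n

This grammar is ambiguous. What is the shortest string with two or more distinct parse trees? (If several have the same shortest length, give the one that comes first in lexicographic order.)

n * n

length 1: no string has ≥2 trees
length 2: no string has ≥2 trees
length 3: n * n has 2 parse trees

Two derivations of n * n:
  Z0 ⇒ Z1 * Z0 ⇒ Z2 * Z0 ⇒ n * Z0 ⇒ n * Z1 ⇒ n * Z2 ⇒ n * n
  Z0 ⇒ Z0 * Z1 ⇒ Z1 * Z1 ⇒ Z2 * Z1 ⇒ n * Z1 ⇒ n * Z2 ⇒ n * n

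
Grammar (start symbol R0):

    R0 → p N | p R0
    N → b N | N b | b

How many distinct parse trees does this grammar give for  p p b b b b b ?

16

Parse trees for p p b b b b b (showing first 6 of 16):
  [R0 p [R0 p [N b [N b [N b [N b [N b]]]]]]]
  [R0 p [R0 p [N b [N b [N b [N [N b] b]]]]]]
  [R0 p [R0 p [N b [N b [N [N b [N b]] b]]]]]
  [R0 p [R0 p [N b [N b [N [N [N b] b] b]]]]]
  [R0 p [R0 p [N b [N [N b [N b [N b]]] b]]]]
  [R0 p [R0 p [N b [N [N b [N [N b] b]] b]]]]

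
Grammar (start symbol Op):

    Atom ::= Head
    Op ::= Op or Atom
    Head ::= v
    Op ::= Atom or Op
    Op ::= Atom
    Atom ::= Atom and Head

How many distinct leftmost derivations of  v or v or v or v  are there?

Parse trees for v or v or v or v:
  [Op [Op [Op [Op [Atom [Head v]]] or [Atom [Head v]]] or [Atom [Head v]]] or [Atom [Head v]]]
  [Op [Op [Op [Atom [Head v]] or [Op [Atom [Head v]]]] or [Atom [Head v]]] or [Atom [Head v]]]
  [Op [Op [Atom [Head v]] or [Op [Op [Atom [Head v]]] or [Atom [Head v]]]] or [Atom [Head v]]]
  [Op [Op [Atom [Head v]] or [Op [Atom [Head v]] or [Op [Atom [Head v]]]]] or [Atom [Head v]]]
  [Op [Atom [Head v]] or [Op [Op [Op [Atom [Head v]]] or [Atom [Head v]]] or [Atom [Head v]]]]
  [Op [Atom [Head v]] or [Op [Op [Atom [Head v]] or [Op [Atom [Head v]]]] or [Atom [Head v]]]]
  [Op [Atom [Head v]] or [Op [Atom [Head v]] or [Op [Op [Atom [Head v]]] or [Atom [Head v]]]]]
  [Op [Atom [Head v]] or [Op [Atom [Head v]] or [Op [Atom [Head v]] or [Op [Atom [Head v]]]]]]

8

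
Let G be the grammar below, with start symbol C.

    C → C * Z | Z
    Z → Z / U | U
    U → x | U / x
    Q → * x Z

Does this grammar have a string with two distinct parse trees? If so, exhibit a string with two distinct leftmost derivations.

Witness: x / x

Derivation 1: C ⇒ Z ⇒ Z / U ⇒ U / U ⇒ x / U ⇒ x / x
Derivation 2: C ⇒ Z ⇒ U ⇒ U / x ⇒ x / x

Two distinct leftmost derivations for the same string.

Ambiguous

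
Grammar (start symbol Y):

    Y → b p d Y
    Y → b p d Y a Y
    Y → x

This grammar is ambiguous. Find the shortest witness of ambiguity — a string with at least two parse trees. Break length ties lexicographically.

b p d b p d x a x

length 1: no string has ≥2 trees
length 4: no string has ≥2 trees
length 6: no string has ≥2 trees
length 7: no string has ≥2 trees
length 9: b p d b p d x a x has 2 parse trees

Two derivations of b p d b p d x a x:
  Y ⇒ b p d Y ⇒ b p d b p d Y a Y ⇒ b p d b p d x a Y ⇒ b p d b p d x a x
  Y ⇒ b p d Y a Y ⇒ b p d b p d Y a Y ⇒ b p d b p d x a Y ⇒ b p d b p d x a x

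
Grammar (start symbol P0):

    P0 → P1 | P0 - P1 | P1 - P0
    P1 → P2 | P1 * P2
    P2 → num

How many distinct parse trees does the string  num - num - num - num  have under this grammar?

Parse trees for num - num - num - num:
  [P0 [P0 [P0 [P0 [P1 [P2 num]]] - [P1 [P2 num]]] - [P1 [P2 num]]] - [P1 [P2 num]]]
  [P0 [P0 [P0 [P1 [P2 num]] - [P0 [P1 [P2 num]]]] - [P1 [P2 num]]] - [P1 [P2 num]]]
  [P0 [P0 [P1 [P2 num]] - [P0 [P0 [P1 [P2 num]]] - [P1 [P2 num]]]] - [P1 [P2 num]]]
  [P0 [P0 [P1 [P2 num]] - [P0 [P1 [P2 num]] - [P0 [P1 [P2 num]]]]] - [P1 [P2 num]]]
  [P0 [P1 [P2 num]] - [P0 [P0 [P0 [P1 [P2 num]]] - [P1 [P2 num]]] - [P1 [P2 num]]]]
  [P0 [P1 [P2 num]] - [P0 [P0 [P1 [P2 num]] - [P0 [P1 [P2 num]]]] - [P1 [P2 num]]]]
  [P0 [P1 [P2 num]] - [P0 [P1 [P2 num]] - [P0 [P0 [P1 [P2 num]]] - [P1 [P2 num]]]]]
  [P0 [P1 [P2 num]] - [P0 [P1 [P2 num]] - [P0 [P1 [P2 num]] - [P0 [P1 [P2 num]]]]]]

8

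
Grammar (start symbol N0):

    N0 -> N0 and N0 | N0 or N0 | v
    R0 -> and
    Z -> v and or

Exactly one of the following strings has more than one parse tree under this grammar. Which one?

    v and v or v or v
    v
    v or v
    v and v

v and v or v or v: 5 trees
v: 1 tree
v or v: 1 tree
v and v: 1 tree

v and v or v or v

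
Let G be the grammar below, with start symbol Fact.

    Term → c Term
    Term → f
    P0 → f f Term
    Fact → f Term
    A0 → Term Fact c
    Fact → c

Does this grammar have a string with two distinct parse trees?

Only Fact, Term are reachable from Fact; ignoring the rest: Each reachable nonterminal has at most one production per leading terminal, and all productions are right-linear; the derivation is determined token-by-token.

Unambiguous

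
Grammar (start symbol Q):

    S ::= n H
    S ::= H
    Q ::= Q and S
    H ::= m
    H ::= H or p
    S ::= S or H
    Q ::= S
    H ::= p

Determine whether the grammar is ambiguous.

Ambiguous

Witness: m or p

Derivation 1: Q ⇒ S ⇒ H ⇒ H or p ⇒ m or p
Derivation 2: Q ⇒ S ⇒ S or H ⇒ H or H ⇒ m or H ⇒ m or p

Two distinct leftmost derivations for the same string.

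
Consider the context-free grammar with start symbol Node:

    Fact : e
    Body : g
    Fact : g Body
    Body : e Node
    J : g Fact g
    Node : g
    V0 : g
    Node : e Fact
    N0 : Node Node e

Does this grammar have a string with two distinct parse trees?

Only Node, Fact, Body are reachable from Node; ignoring the rest: Restricted to the reachable nonterminals, every rule has the form A → t or A → t B, and no two rules for the same A share a first terminal. The grammar encodes a DFA — one run per string.

Unambiguous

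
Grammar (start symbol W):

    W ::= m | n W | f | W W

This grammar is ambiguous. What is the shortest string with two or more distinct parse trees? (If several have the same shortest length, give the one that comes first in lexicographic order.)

f f f

length 1: no string has ≥2 trees
length 2: no string has ≥2 trees
length 3: f f f has 2 parse trees

Two derivations of f f f:
  W ⇒ W W ⇒ f W ⇒ f W W ⇒ f f W ⇒ f f f
  W ⇒ W W ⇒ W W W ⇒ f W W ⇒ f f W ⇒ f f f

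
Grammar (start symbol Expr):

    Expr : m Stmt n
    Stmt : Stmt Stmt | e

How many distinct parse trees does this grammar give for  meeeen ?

5

Parse trees for meeeen:
  [Expr m [Stmt [Stmt e] [Stmt [Stmt e] [Stmt [Stmt e] [Stmt e]]]] n]
  [Expr m [Stmt [Stmt e] [Stmt [Stmt [Stmt e] [Stmt e]] [Stmt e]]] n]
  [Expr m [Stmt [Stmt [Stmt e] [Stmt e]] [Stmt [Stmt e] [Stmt e]]] n]
  [Expr m [Stmt [Stmt [Stmt e] [Stmt [Stmt e] [Stmt e]]] [Stmt e]] n]
  [Expr m [Stmt [Stmt [Stmt [Stmt e] [Stmt e]] [Stmt e]] [Stmt e]] n]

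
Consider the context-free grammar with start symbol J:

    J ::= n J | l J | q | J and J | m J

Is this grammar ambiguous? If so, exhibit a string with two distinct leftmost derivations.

Witness: l q and q

Derivation 1: J ⇒ l J ⇒ l J and J ⇒ l q and J ⇒ l q and q
Derivation 2: J ⇒ J and J ⇒ l J and J ⇒ l q and J ⇒ l q and q

Two distinct leftmost derivations for the same string.

Ambiguous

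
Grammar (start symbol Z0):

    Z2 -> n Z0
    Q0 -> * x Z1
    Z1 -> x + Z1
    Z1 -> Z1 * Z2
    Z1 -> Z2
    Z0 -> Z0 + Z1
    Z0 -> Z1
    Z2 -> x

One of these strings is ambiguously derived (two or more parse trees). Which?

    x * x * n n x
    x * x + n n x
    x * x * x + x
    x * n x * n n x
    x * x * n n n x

x * n x * n n x

x * x * n n x: 1 tree
x * x + n n x: 1 tree
x * x * x + x: 1 tree
x * n x * n n x: 2 trees
x * x * n n n x: 1 tree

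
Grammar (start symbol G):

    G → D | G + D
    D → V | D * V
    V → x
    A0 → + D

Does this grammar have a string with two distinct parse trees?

Only G, D, V are reachable from G; ignoring the rest: This is a standard precedence ladder (G over D over V), with each level left-recursive on its own operator ('+' at G, '*' at D). That structure is LR(1), hence unambiguous.

Unambiguous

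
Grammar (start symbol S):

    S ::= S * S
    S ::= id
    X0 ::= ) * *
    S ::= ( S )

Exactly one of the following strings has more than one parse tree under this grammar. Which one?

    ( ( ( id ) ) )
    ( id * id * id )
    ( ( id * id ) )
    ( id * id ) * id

( id * id * id )

( ( ( id ) ) ): 1 tree
( id * id * id ): 2 trees
( ( id * id ) ): 1 tree
( id * id ) * id: 1 tree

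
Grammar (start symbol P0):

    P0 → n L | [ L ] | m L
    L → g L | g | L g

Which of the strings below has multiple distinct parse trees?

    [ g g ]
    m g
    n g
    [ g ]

[ g g ]: 2 trees
m g: 1 tree
n g: 1 tree
[ g ]: 1 tree

[ g g ]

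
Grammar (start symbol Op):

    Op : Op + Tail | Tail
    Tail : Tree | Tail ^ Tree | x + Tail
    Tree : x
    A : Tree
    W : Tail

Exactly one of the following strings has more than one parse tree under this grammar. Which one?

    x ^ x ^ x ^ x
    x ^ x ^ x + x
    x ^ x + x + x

x ^ x + x + x

x ^ x ^ x ^ x: 1 tree
x ^ x ^ x + x: 1 tree
x ^ x + x + x: 2 trees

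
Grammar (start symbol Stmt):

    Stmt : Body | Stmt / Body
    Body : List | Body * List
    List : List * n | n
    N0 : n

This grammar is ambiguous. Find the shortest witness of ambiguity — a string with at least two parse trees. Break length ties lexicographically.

n * n

length 1: no string has ≥2 trees
length 3: n * n has 2 parse trees

Two derivations of n * n:
  Stmt ⇒ Body ⇒ List ⇒ List * n ⇒ n * n
  Stmt ⇒ Body ⇒ Body * List ⇒ List * List ⇒ n * List ⇒ n * n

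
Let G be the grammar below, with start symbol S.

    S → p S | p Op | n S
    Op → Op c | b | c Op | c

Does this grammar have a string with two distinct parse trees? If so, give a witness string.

Ambiguous

Witness: p c c

Derivation 1: S ⇒ p Op ⇒ p Op c ⇒ p c c
Derivation 2: S ⇒ p Op ⇒ p c Op ⇒ p c c

Two distinct leftmost derivations for the same string.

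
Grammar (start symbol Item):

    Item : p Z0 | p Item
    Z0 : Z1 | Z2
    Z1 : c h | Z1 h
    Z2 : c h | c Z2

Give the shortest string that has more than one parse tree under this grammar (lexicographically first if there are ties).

length 3: p c h has 2 parse trees

Two derivations of p c h:
  Item ⇒ p Z0 ⇒ p Z1 ⇒ p c h
  Item ⇒ p Z0 ⇒ p Z2 ⇒ p c h

p c h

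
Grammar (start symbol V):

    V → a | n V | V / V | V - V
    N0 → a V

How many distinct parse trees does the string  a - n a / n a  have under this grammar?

Parse trees for a - n a / n a:
  [V [V [V a] - [V n [V a]]] / [V n [V a]]]
  [V [V a] - [V n [V [V a] / [V n [V a]]]]]
  [V [V a] - [V [V n [V a]] / [V n [V a]]]]

3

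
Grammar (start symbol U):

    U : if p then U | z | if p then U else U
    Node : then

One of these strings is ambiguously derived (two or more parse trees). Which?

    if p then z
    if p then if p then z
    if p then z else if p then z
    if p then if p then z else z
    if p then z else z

if p then if p then z else z

if p then z: 1 tree
if p then if p then z: 1 tree
if p then z else if p then z: 1 tree
if p then if p then z else z: 2 trees
if p then z else z: 1 tree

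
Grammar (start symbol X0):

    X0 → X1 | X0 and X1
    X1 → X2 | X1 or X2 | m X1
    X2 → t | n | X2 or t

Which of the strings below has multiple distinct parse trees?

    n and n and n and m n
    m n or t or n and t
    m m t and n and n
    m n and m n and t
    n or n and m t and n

n and n and n and m n: 1 tree
m n or t or n and t: 5 trees
m m t and n and n: 1 tree
m n and m n and t: 1 tree
n or n and m t and n: 1 tree

m n or t or n and t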